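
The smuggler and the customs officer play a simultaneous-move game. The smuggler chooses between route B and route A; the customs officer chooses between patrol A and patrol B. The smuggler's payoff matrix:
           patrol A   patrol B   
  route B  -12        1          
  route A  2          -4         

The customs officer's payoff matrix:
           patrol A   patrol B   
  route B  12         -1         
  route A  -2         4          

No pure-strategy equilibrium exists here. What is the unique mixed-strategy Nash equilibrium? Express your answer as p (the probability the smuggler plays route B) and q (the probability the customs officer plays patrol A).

p = 6/19, q = 5/19

For the customs officer to be willing to mix, the customs officer must be indifferent between patrol A and patrol B, which pins down the smuggler's mix.
  the customs officer's payoff to patrol A: p·12 + (1−p)·(-2) = 14p - 2
  the customs officer's payoff to patrol B: p·(-1) + (1−p)·4 = -5p + 4
  14p - 2 = -5p + 4  ⇒  19p = 6  ⇒  p = 6/19.
For the smuggler to be willing to mix, the smuggler must be indifferent between route B and route A, which pins down the customs officer's mix.
  the smuggler's payoff from route B: q·(-12) + (1−q)·1 = -13q + 1
  the smuggler's payoff from route A: q·2 + (1−q)·(-4) = 6q - 4
  -13q + 1 = 6q - 4  ⇒  -19q = -5  ⇒  q = 5/19.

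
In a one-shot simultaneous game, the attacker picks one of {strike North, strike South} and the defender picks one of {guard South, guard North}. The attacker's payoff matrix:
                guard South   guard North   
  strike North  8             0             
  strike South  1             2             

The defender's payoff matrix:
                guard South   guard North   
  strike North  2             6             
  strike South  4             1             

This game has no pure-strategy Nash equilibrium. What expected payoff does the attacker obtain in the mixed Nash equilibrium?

16/9

For the attacker to be willing to mix, the attacker must be indifferent between strike North and strike South, which pins down the defender's mix.
  the attacker's payoff to strike North: q·8 + (1−q)·0 = 8q
  the attacker's payoff to strike South: q·1 + (1−q)·2 = -q + 2
  8q = -q + 2  ⇒  9q = 2  ⇒  q = 2/9.
At equilibrium the attacker is indifferent across rows, so the attacker's payoff equals the payoff from strike North: (2/9)·8 + (7/9)·0 = 16/9.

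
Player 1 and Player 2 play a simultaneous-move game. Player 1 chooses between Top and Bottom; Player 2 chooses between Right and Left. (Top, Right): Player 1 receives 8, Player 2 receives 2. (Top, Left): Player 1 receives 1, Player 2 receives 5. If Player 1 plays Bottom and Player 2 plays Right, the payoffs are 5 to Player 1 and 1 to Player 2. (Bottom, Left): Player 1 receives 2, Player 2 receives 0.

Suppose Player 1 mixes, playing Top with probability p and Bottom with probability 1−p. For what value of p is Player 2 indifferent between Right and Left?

Player 1's mix must leave Player 2 indifferent between Right and Left.
  Player 2's payoff to Right: p·2 + (1−p)·1 = p + 1
  Player 2's payoff to Left: p·5 + (1−p)·0 = 5p
  p + 1 = 5p  ⇒  -4p = -1  ⇒  p = 1/4.

p = 1/4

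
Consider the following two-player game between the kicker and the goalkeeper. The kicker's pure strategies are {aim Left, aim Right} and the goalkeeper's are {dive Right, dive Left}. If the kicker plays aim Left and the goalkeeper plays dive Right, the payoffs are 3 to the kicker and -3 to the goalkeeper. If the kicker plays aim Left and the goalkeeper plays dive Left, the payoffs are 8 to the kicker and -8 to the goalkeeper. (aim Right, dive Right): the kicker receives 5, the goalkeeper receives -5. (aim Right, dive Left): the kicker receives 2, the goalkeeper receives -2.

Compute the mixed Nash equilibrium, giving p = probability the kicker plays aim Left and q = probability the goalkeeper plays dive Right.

Set the goalkeeper's expected payoff from dive Right equal to that from dive Left:
  the goalkeeper's payoff from dive Right: p·(-3) + (1−p)·(-5) = 2p - 5
  the goalkeeper's payoff from dive Left: p·(-8) + (1−p)·(-2) = -6p - 2
  2p - 5 = -6p - 2  ⇒  8p = 3  ⇒  p = 3/8.
The kicker's indifference between aim Left and aim Right determines the goalkeeper's mixing probability q:
  the kicker's payoff to aim Left: q·3 + (1−q)·8 = -5q + 8
  the kicker's payoff to aim Right: q·5 + (1−q)·2 = 3q + 2
  -5q + 8 = 3q + 2  ⇒  -8q = -6  ⇒  q = 3/4.

p = 3/8, q = 3/4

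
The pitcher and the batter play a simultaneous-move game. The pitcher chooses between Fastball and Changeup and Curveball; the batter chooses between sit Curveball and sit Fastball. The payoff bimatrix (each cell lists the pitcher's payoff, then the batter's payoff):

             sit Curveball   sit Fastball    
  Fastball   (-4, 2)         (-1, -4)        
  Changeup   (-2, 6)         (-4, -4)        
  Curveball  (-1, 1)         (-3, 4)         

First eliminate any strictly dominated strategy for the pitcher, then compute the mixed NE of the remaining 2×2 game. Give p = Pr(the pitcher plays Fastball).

p = 1/3

The pitcher's strategy Changeup is strictly dominated by Curveball: -1 > -2 and -3 > -4. Eliminate Changeup.
Set the batter's expected payoff from sit Curveball equal to that from sit Fastball:
  the batter's expected payoff from sit Curveball: p·2 + (1−p)·1 = p + 1
  the batter's expected payoff from sit Fastball: p·(-4) + (1−p)·4 = -8p + 4
  p + 1 = -8p + 4  ⇒  9p = 3  ⇒  p = 1/3.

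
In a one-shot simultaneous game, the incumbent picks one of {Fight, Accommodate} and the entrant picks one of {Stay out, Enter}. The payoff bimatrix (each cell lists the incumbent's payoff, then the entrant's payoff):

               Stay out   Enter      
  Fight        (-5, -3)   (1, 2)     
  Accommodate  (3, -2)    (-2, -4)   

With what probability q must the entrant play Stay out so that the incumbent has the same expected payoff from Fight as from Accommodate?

q = 3/11

The entrant's mix must leave the incumbent indifferent between Fight and Accommodate.
  the incumbent's expected payoff from Fight: q·(-5) + (1−q)·1 = -6q + 1
  the incumbent's expected payoff from Accommodate: q·3 + (1−q)·(-2) = 5q - 2
  -6q + 1 = 5q - 2  ⇒  -11q = -3  ⇒  q = 3/11.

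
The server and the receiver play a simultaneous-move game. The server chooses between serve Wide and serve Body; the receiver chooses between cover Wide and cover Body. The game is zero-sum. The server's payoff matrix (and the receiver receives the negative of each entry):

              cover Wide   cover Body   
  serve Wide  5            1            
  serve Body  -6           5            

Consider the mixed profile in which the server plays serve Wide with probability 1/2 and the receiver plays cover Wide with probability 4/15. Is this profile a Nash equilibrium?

No

Given the server's mix p = 1/2, the receiver's payoff from cover Wide is 1/2 but from cover Body is -3. The receiver strictly prefers cover Wide, so the receiver would not mix.
So the proposed profile is not a Nash equilibrium.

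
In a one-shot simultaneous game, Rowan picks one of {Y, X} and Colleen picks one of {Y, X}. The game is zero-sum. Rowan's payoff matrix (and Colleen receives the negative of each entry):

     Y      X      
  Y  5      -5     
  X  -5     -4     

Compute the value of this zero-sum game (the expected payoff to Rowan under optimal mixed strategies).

v = -45/11

In a mixed equilibrium Rowan is indifferent between Y and X; this condition fixes q.
  Rowan's payoff to Y: q·5 + (1−q)·(-5) = 10q - 5
  Rowan's payoff to X: q·(-5) + (1−q)·(-4) = -q - 4
  10q - 5 = -q - 4  ⇒  11q = 1  ⇒  q = 1/11.
The value is Rowan's expected payoff against this mix (using Y): (1/11)·5 + (10/11)·(-5) = -45/11.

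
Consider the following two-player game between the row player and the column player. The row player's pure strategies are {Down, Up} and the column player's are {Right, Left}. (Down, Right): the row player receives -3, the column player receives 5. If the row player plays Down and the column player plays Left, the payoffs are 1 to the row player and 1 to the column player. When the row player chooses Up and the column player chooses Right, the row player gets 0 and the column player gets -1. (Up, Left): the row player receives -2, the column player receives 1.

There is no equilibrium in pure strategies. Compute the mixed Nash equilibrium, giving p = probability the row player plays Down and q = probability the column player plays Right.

p = 1/3, q = 1/2

The column player's indifference between Right and Left determines the row player's mixing probability p:
  the column player's payoff from Right: p·5 + (1−p)·(-1) = 6p - 1
  the column player's payoff from Left: p·1 + (1−p)·1 = 1
  6p - 1 = 1  ⇒  6p = 2  ⇒  p = 1/3.
The column player's mix must leave the row player indifferent between Down and Up.
  the row player's payoff to Down: q·(-3) + (1−q)·1 = -4q + 1
  the row player's payoff to Up: q·0 + (1−q)·(-2) = 2q - 2
  -4q + 1 = 2q - 2  ⇒  -6q = -3  ⇒  q = 1/2.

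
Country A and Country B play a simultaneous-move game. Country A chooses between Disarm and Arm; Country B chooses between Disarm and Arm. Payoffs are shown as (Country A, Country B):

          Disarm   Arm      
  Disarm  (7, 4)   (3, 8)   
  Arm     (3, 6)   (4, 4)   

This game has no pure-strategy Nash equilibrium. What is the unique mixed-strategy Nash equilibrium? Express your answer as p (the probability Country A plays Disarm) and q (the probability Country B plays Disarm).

In a mixed equilibrium Country B is indifferent between Disarm and Arm; this condition fixes p.
  Country B's payoff from Disarm: p·4 + (1−p)·6 = -2p + 6
  Country B's payoff from Arm: p·8 + (1−p)·4 = 4p + 4
  -2p + 6 = 4p + 4  ⇒  -6p = -2  ⇒  p = 1/3.
Set Country A's expected payoff from Disarm equal to that from Arm:
  Country A's payoff to Disarm: q·7 + (1−q)·3 = 4q + 3
  Country A's payoff to Arm: q·3 + (1−q)·4 = -q + 4
  4q + 3 = -q + 4  ⇒  5q = 1  ⇒  q = 1/5.

p = 1/3, q = 1/5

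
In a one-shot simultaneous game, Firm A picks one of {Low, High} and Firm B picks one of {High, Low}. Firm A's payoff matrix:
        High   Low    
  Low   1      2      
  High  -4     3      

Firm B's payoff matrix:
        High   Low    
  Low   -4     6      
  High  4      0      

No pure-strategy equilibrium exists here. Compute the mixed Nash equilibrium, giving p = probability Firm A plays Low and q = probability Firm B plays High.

p = 2/7, q = 1/6

Set Firm B's expected payoff from High equal to that from Low:
  Firm B's payoff to High: p·(-4) + (1−p)·4 = -8p + 4
  Firm B's payoff to Low: p·6 + (1−p)·0 = 6p
  -8p + 4 = 6p  ⇒  -14p = -4  ⇒  p = 2/7.
Firm A's indifference between Low and High determines Firm B's mixing probability q:
  Firm A's expected payoff from Low: q·1 + (1−q)·2 = -q + 2
  Firm A's expected payoff from High: q·(-4) + (1−q)·3 = -7q + 3
  -q + 2 = -7q + 3  ⇒  6q = 1  ⇒  q = 1/6.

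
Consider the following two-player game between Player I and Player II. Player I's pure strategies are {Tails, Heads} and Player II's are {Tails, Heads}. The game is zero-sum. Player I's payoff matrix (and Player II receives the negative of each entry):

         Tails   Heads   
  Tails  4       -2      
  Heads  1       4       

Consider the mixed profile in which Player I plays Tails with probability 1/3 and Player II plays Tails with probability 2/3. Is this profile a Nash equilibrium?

Yes

Check Player II's indifference given Player I's mix p = 1/3:
  payoff from Tails = -2; payoff from Heads = -2 — equal.
Check Player I's indifference given Player II's mix q = 2/3:
  payoff from Tails = 2; payoff from Heads = 2 — equal.
Both players are indifferent, so neither can profitably deviate.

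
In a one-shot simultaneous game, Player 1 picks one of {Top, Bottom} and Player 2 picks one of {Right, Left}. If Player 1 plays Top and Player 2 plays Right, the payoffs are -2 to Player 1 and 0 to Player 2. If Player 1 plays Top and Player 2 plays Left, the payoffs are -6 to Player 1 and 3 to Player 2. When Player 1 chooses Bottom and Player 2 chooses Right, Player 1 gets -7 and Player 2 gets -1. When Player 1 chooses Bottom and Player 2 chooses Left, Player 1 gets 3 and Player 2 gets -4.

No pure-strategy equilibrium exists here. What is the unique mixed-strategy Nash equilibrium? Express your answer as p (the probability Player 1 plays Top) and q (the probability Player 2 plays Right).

p = 1/2, q = 9/14

Player 1's mix must leave Player 2 indifferent between Right and Left.
  Player 2's payoff to Right: p·0 + (1−p)·(-1) = p - 1
  Player 2's payoff to Left: p·3 + (1−p)·(-4) = 7p - 4
  p - 1 = 7p - 4  ⇒  -6p = -3  ⇒  p = 1/2.
Player 1's indifference between Top and Bottom determines Player 2's mixing probability q:
  Player 1's payoff from Top: q·(-2) + (1−q)·(-6) = 4q - 6
  Player 1's payoff from Bottom: q·(-7) + (1−q)·3 = -10q + 3
  4q - 6 = -10q + 3  ⇒  14q = 9  ⇒  q = 9/14.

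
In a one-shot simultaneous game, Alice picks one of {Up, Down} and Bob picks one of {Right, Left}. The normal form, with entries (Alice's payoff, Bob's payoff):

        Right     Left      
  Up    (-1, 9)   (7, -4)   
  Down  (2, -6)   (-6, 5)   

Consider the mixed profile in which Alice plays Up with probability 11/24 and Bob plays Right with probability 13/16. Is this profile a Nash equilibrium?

Yes

Check Bob's indifference given Alice's mix p = 11/24:
  payoff from Right = 7/8; payoff from Left = 7/8 — equal.
Check Alice's indifference given Bob's mix q = 13/16:
  payoff from Up = 1/2; payoff from Down = 1/2 — equal.
Both players are indifferent, so neither can profitably deviate.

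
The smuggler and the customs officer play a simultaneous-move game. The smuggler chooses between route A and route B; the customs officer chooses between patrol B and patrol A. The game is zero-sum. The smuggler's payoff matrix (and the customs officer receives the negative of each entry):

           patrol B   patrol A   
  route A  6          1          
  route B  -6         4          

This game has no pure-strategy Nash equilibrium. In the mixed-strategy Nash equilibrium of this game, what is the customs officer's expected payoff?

-2

Set the customs officer's expected payoff from patrol B equal to that from patrol A:
  the customs officer's payoff from patrol B: p·(-6) + (1−p)·6 = -12p + 6
  the customs officer's payoff from patrol A: p·(-1) + (1−p)·(-4) = 3p - 4
  -12p + 6 = 3p - 4  ⇒  -15p = -10  ⇒  p = 2/3.
At equilibrium the customs officer is indifferent across columns, so the customs officer's payoff equals the payoff from patrol B: (2/3)·(-6) + (1/3)·6 = -2.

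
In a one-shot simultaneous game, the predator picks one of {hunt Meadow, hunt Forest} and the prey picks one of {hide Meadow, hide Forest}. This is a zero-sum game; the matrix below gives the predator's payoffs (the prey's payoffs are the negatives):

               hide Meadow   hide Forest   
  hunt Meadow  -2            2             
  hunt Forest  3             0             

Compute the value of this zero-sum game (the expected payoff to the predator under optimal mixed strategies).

For the predator to be willing to mix, the predator must be indifferent between hunt Meadow and hunt Forest, which pins down the prey's mix.
  the predator's payoff to hunt Meadow: q·(-2) + (1−q)·2 = -4q + 2
  the predator's payoff to hunt Forest: q·3 + (1−q)·0 = 3q
  -4q + 2 = 3q  ⇒  -7q = -2  ⇒  q = 2/7.
The value is the predator's expected payoff against this mix (using hunt Meadow): (2/7)·(-2) + (5/7)·2 = 6/7.

v = 6/7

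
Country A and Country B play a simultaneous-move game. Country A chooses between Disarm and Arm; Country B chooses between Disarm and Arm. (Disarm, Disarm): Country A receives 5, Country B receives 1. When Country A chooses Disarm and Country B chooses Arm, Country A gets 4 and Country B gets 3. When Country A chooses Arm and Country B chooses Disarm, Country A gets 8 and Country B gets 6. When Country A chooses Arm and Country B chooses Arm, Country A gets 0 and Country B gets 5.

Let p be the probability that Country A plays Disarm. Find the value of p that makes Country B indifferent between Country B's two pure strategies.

p = 1/3

Country B's indifference between Disarm and Arm determines Country A's mixing probability p:
  Country B's payoff from Disarm: p·1 + (1−p)·6 = -5p + 6
  Country B's payoff from Arm: p·3 + (1−p)·5 = -2p + 5
  -5p + 6 = -2p + 5  ⇒  -3p = -1  ⇒  p = 1/3.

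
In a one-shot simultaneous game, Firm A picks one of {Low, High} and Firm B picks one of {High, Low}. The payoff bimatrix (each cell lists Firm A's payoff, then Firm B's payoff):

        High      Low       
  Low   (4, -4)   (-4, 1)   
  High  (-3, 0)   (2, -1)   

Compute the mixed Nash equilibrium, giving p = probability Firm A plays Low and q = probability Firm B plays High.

p = 1/6, q = 6/13

Firm B's indifference between High and Low determines Firm A's mixing probability p:
  Firm B's payoff to High: p·(-4) + (1−p)·0 = -4p
  Firm B's payoff to Low: p·1 + (1−p)·(-1) = 2p - 1
  -4p = 2p - 1  ⇒  -6p = -1  ⇒  p = 1/6.
Set Firm A's expected payoff from Low equal to that from High:
  Firm A's payoff to Low: q·4 + (1−q)·(-4) = 8q - 4
  Firm A's payoff to High: q·(-3) + (1−q)·2 = -5q + 2
  8q - 4 = -5q + 2  ⇒  13q = 6  ⇒  q = 6/13.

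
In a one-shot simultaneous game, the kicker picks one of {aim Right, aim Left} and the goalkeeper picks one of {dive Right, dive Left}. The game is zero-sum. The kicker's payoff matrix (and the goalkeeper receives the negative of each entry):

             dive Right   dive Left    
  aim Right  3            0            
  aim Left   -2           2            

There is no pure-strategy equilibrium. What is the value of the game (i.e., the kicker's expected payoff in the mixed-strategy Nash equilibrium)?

For the kicker to be willing to mix, the kicker must be indifferent between aim Right and aim Left, which pins down the goalkeeper's mix.
  the kicker's payoff to aim Right: q·3 + (1−q)·0 = 3q
  the kicker's payoff to aim Left: q·(-2) + (1−q)·2 = -4q + 2
  3q = -4q + 2  ⇒  7q = 2  ⇒  q = 2/7.
The value is the kicker's expected payoff against this mix (using aim Right): (2/7)·3 + (5/7)·0 = 6/7.

v = 6/7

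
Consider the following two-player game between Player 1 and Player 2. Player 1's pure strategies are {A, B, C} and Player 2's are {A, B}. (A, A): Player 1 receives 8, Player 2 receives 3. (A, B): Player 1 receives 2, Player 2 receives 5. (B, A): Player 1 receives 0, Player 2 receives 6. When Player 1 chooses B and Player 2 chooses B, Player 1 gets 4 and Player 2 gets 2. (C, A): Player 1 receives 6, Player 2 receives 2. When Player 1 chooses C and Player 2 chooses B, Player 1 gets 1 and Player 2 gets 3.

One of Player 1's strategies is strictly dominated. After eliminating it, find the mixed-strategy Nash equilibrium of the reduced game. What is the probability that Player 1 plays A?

p = 2/3

Player 1's strategy C is strictly dominated by A: 8 > 6 and 2 > 1. Eliminate C.
Set Player 2's expected payoff from A equal to that from B:
  Player 2's expected payoff from A: p·3 + (1−p)·6 = -3p + 6
  Player 2's expected payoff from B: p·5 + (1−p)·2 = 3p + 2
  -3p + 6 = 3p + 2  ⇒  -6p = -4  ⇒  p = 2/3.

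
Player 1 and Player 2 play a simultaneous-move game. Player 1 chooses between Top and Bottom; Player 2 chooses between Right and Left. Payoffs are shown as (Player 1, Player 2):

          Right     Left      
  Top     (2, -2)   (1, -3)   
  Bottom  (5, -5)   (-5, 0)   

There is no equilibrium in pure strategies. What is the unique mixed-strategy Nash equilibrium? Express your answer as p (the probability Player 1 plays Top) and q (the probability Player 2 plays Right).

In a mixed equilibrium Player 2 is indifferent between Right and Left; this condition fixes p.
  Player 2's payoff from Right: p·(-2) + (1−p)·(-5) = 3p - 5
  Player 2's payoff from Left: p·(-3) + (1−p)·0 = -3p
  3p - 5 = -3p  ⇒  6p = 5  ⇒  p = 5/6.
Set Player 1's expected payoff from Top equal to that from Bottom:
  Player 1's expected payoff from Top: q·2 + (1−q)·1 = q + 1
  Player 1's expected payoff from Bottom: q·5 + (1−q)·(-5) = 10q - 5
  q + 1 = 10q - 5  ⇒  -9q = -6  ⇒  q = 2/3.

p = 5/6, q = 2/3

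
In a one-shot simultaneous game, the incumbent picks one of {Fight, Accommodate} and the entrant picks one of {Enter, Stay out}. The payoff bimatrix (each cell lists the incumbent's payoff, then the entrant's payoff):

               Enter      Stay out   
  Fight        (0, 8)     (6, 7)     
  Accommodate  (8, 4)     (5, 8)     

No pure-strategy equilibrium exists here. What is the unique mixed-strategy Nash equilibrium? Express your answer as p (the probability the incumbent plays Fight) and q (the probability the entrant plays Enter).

The incumbent's mix must leave the entrant indifferent between Enter and Stay out.
  the entrant's payoff to Enter: p·8 + (1−p)·4 = 4p + 4
  the entrant's payoff to Stay out: p·7 + (1−p)·8 = -p + 8
  4p + 4 = -p + 8  ⇒  5p = 4  ⇒  p = 4/5.
For the incumbent to be willing to mix, the incumbent must be indifferent between Fight and Accommodate, which pins down the entrant's mix.
  the incumbent's payoff to Fight: q·0 + (1−q)·6 = -6q + 6
  the incumbent's payoff to Accommodate: q·8 + (1−q)·5 = 3q + 5
  -6q + 6 = 3q + 5  ⇒  -9q = -1  ⇒  q = 1/9.

p = 4/5, q = 1/9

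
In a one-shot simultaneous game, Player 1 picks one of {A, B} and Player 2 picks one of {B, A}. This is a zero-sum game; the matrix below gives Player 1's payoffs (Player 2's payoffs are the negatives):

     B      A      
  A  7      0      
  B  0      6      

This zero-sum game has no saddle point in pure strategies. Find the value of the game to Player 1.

v = 42/13

In a mixed equilibrium Player 1 is indifferent between A and B; this condition fixes q.
  Player 1's payoff from A: q·7 + (1−q)·0 = 7q
  Player 1's payoff from B: q·0 + (1−q)·6 = -6q + 6
  7q = -6q + 6  ⇒  13q = 6  ⇒  q = 6/13.
The value is Player 1's expected payoff against this mix (using A): (6/13)·7 + (7/13)·0 = 42/13.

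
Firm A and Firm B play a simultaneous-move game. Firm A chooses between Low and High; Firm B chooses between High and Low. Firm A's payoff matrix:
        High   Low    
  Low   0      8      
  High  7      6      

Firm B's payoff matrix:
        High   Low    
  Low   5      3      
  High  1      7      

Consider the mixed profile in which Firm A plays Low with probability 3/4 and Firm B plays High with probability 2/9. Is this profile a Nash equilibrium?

Yes

Check Firm B's indifference given Firm A's mix p = 3/4:
  payoff from High = 4; payoff from Low = 4 — equal.
Check Firm A's indifference given Firm B's mix q = 2/9:
  payoff from Low = 56/9; payoff from High = 56/9 — equal.
Both players are indifferent, so neither can profitably deviate.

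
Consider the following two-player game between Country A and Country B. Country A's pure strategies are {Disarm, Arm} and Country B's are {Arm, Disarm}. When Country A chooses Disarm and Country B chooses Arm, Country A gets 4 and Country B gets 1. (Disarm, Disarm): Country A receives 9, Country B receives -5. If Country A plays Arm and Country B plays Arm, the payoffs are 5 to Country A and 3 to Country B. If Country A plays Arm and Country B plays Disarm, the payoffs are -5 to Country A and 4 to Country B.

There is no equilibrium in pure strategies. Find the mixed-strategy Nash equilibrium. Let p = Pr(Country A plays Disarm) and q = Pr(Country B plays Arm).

Set Country B's expected payoff from Arm equal to that from Disarm:
  Country B's payoff to Arm: p·1 + (1−p)·3 = -2p + 3
  Country B's payoff to Disarm: p·(-5) + (1−p)·4 = -9p + 4
  -2p + 3 = -9p + 4  ⇒  7p = 1  ⇒  p = 1/7.
Set Country A's expected payoff from Disarm equal to that from Arm:
  Country A's expected payoff from Disarm: q·4 + (1−q)·9 = -5q + 9
  Country A's expected payoff from Arm: q·5 + (1−q)·(-5) = 10q - 5
  -5q + 9 = 10q - 5  ⇒  -15q = -14  ⇒  q = 14/15.

p = 1/7, q = 14/15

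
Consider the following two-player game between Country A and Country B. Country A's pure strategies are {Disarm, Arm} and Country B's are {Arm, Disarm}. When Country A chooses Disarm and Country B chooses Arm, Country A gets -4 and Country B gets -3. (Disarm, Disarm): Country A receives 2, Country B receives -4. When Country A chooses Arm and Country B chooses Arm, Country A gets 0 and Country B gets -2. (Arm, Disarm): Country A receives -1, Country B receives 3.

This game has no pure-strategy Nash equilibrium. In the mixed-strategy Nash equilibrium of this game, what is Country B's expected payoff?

For Country B to be willing to mix, Country B must be indifferent between Arm and Disarm, which pins down Country A's mix.
  Country B's payoff to Arm: p·(-3) + (1−p)·(-2) = -p - 2
  Country B's payoff to Disarm: p·(-4) + (1−p)·3 = -7p + 3
  -p - 2 = -7p + 3  ⇒  6p = 5  ⇒  p = 5/6.
At equilibrium Country B is indifferent across columns, so Country B's payoff equals the payoff from Arm: (5/6)·(-3) + (1/6)·(-2) = -17/6.

-17/6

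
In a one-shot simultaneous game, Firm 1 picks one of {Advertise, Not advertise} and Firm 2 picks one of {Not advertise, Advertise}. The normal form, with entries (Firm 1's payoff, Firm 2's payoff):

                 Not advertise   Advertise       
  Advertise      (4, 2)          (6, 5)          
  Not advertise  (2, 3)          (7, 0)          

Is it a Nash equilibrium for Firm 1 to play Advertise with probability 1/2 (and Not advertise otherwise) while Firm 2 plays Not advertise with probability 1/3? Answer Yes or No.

Yes

Check Firm 2's indifference given Firm 1's mix p = 1/2:
  payoff from Not advertise = 5/2; payoff from Advertise = 5/2 — equal.
Check Firm 1's indifference given Firm 2's mix q = 1/3:
  payoff from Advertise = 16/3; payoff from Not advertise = 16/3 — equal.
Both players are indifferent, so neither can profitably deviate.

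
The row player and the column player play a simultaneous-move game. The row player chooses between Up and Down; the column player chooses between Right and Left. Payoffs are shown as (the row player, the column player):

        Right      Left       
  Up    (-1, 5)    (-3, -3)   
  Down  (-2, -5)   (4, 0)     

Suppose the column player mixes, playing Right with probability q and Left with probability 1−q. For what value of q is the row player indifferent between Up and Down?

q = 7/8

For the row player to be willing to mix, the row player must be indifferent between Up and Down, which pins down the column player's mix.
  the row player's payoff from Up: q·(-1) + (1−q)·(-3) = 2q - 3
  the row player's payoff from Down: q·(-2) + (1−q)·4 = -6q + 4
  2q - 3 = -6q + 4  ⇒  8q = 7  ⇒  q = 7/8.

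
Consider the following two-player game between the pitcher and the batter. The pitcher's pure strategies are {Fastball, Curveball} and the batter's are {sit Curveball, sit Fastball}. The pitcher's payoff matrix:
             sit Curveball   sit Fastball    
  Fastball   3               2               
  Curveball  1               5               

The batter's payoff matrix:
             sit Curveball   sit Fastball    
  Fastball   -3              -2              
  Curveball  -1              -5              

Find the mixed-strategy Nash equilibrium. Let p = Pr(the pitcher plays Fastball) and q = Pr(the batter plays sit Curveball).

For the batter to be willing to mix, the batter must be indifferent between sit Curveball and sit Fastball, which pins down the pitcher's mix.
  the batter's expected payoff from sit Curveball: p·(-3) + (1−p)·(-1) = -2p - 1
  the batter's expected payoff from sit Fastball: p·(-2) + (1−p)·(-5) = 3p - 5
  -2p - 1 = 3p - 5  ⇒  -5p = -4  ⇒  p = 4/5.
In a mixed equilibrium the pitcher is indifferent between Fastball and Curveball; this condition fixes q.
  the pitcher's payoff to Fastball: q·3 + (1−q)·2 = q + 2
  the pitcher's payoff to Curveball: q·1 + (1−q)·5 = -4q + 5
  q + 2 = -4q + 5  ⇒  5q = 3  ⇒  q = 3/5.

p = 4/5, q = 3/5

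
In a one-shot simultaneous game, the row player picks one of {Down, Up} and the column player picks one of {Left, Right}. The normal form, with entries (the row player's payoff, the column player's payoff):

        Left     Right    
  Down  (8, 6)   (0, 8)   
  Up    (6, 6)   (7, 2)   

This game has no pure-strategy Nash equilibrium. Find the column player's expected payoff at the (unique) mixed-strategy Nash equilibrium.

6

The row player's mix must leave the column player indifferent between Left and Right.
  the column player's expected payoff from Left: p·6 + (1−p)·6 = 6
  the column player's expected payoff from Right: p·8 + (1−p)·2 = 6p + 2
  6 = 6p + 2  ⇒  -6p = -4  ⇒  p = 2/3.
At equilibrium the column player is indifferent across columns, so the column player's payoff equals the payoff from Left: (2/3)·6 + (1/3)·6 = 6.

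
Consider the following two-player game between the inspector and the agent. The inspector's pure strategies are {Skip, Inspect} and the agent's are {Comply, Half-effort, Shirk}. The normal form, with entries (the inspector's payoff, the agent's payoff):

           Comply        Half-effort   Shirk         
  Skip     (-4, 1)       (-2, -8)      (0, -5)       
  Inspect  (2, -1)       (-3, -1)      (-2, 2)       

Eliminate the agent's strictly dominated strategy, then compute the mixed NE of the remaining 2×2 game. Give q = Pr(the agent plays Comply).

The agent's strategy Half-effort is strictly dominated by Shirk: -5 > -8 and 2 > -1. Eliminate Half-effort.
The inspector's indifference between Skip and Inspect determines the agent's mixing probability q:
  the inspector's expected payoff from Skip: q·(-4) + (1−q)·0 = -4q
  the inspector's expected payoff from Inspect: q·2 + (1−q)·(-2) = 4q - 2
  -4q = 4q - 2  ⇒  -8q = -2  ⇒  q = 1/4.

q = 1/4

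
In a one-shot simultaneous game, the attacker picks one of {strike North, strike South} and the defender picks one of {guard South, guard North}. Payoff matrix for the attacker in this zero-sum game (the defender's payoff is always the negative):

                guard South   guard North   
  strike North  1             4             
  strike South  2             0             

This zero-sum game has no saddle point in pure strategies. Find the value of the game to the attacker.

v = 8/5

For the attacker to be willing to mix, the attacker must be indifferent between strike North and strike South, which pins down the defender's mix.
  the attacker's payoff to strike North: q·1 + (1−q)·4 = -3q + 4
  the attacker's payoff to strike South: q·2 + (1−q)·0 = 2q
  -3q + 4 = 2q  ⇒  -5q = -4  ⇒  q = 4/5.
The value is the attacker's expected payoff against this mix (using strike North): (4/5)·1 + (1/5)·4 = 8/5.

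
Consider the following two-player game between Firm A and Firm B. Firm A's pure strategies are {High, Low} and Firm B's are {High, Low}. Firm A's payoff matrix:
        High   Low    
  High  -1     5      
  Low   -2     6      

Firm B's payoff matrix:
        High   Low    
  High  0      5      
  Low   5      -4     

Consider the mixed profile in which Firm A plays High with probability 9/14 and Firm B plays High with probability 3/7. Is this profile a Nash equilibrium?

No

Given Firm B's mix q = 3/7, Firm A's payoff from High is 17/7 but from Low is 18/7. Firm A strictly prefers Low, so Firm A would not mix.
So the proposed profile is not a Nash equilibrium.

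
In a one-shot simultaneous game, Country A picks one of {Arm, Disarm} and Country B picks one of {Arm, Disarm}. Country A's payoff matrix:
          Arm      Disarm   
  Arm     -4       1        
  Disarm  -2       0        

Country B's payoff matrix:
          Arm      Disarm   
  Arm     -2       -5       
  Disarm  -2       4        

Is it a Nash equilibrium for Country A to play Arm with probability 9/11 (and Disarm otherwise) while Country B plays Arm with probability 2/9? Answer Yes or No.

Given Country A's mix p = 9/11, Country B's payoff from Arm is -2 but from Disarm is -37/11. Country B strictly prefers Arm, so Country B would not mix.
So the proposed profile is not a Nash equilibrium.

No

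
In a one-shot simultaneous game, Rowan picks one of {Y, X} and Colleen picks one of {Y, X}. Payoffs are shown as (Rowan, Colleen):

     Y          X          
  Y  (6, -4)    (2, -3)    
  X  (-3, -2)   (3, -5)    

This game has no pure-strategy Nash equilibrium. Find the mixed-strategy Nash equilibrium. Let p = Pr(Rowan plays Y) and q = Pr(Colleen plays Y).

Rowan's mix must leave Colleen indifferent between Y and X.
  Colleen's expected payoff from Y: p·(-4) + (1−p)·(-2) = -2p - 2
  Colleen's expected payoff from X: p·(-3) + (1−p)·(-5) = 2p - 5
  -2p - 2 = 2p - 5  ⇒  -4p = -3  ⇒  p = 3/4.
Set Rowan's expected payoff from Y equal to that from X:
  Rowan's payoff from Y: q·6 + (1−q)·2 = 4q + 2
  Rowan's payoff from X: q·(-3) + (1−q)·3 = -6q + 3
  4q + 2 = -6q + 3  ⇒  10q = 1  ⇒  q = 1/10.

p = 3/4, q = 1/10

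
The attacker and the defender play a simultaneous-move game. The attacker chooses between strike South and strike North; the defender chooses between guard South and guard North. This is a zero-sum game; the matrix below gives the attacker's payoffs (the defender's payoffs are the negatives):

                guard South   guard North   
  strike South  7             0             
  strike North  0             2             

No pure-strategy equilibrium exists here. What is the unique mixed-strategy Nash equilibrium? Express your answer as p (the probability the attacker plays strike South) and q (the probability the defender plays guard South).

p = 2/9, q = 2/9

Set the defender's expected payoff from guard South equal to that from guard North:
  the defender's expected payoff from guard South: p·(-7) + (1−p)·0 = -7p
  the defender's expected payoff from guard North: p·0 + (1−p)·(-2) = 2p - 2
  -7p = 2p - 2  ⇒  -9p = -2  ⇒  p = 2/9.
The defender's mix must leave the attacker indifferent between strike South and strike North.
  the attacker's payoff from strike South: q·7 + (1−q)·0 = 7q
  the attacker's payoff from strike North: q·0 + (1−q)·2 = -2q + 2
  7q = -2q + 2  ⇒  9q = 2  ⇒  q = 2/9.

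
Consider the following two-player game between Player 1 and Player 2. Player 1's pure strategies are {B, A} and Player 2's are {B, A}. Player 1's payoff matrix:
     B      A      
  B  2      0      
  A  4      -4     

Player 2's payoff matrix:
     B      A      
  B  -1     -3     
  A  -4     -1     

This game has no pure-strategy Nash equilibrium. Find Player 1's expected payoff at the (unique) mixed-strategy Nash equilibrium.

In a mixed equilibrium Player 1 is indifferent between B and A; this condition fixes q.
  Player 1's payoff from B: q·2 + (1−q)·0 = 2q
  Player 1's payoff from A: q·4 + (1−q)·(-4) = 8q - 4
  2q = 8q - 4  ⇒  -6q = -4  ⇒  q = 2/3.
At equilibrium Player 1 is indifferent across rows, so Player 1's payoff equals the payoff from B: (2/3)·2 + (1/3)·0 = 4/3.

4/3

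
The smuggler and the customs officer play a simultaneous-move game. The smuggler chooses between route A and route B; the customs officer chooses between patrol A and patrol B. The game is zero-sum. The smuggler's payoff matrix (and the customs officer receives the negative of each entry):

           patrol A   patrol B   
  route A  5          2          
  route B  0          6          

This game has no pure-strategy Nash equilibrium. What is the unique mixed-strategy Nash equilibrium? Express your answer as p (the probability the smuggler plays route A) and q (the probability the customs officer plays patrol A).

The customs officer's indifference between patrol A and patrol B determines the smuggler's mixing probability p:
  the customs officer's payoff to patrol A: p·(-5) + (1−p)·0 = -5p
  the customs officer's payoff to patrol B: p·(-2) + (1−p)·(-6) = 4p - 6
  -5p = 4p - 6  ⇒  -9p = -6  ⇒  p = 2/3.
The smuggler's indifference between route A and route B determines the customs officer's mixing probability q:
  the smuggler's expected payoff from route A: q·5 + (1−q)·2 = 3q + 2
  the smuggler's expected payoff from route B: q·0 + (1−q)·6 = -6q + 6
  3q + 2 = -6q + 6  ⇒  9q = 4  ⇒  q = 4/9.

p = 2/3, q = 4/9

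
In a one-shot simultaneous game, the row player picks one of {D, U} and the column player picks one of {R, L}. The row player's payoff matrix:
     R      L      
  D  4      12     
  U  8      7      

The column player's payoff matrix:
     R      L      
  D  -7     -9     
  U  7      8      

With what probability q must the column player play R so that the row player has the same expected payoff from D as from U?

q = 5/9

In a mixed equilibrium the row player is indifferent between D and U; this condition fixes q.
  the row player's payoff from D: q·4 + (1−q)·12 = -8q + 12
  the row player's payoff from U: q·8 + (1−q)·7 = q + 7
  -8q + 12 = q + 7  ⇒  -9q = -5  ⇒  q = 5/9.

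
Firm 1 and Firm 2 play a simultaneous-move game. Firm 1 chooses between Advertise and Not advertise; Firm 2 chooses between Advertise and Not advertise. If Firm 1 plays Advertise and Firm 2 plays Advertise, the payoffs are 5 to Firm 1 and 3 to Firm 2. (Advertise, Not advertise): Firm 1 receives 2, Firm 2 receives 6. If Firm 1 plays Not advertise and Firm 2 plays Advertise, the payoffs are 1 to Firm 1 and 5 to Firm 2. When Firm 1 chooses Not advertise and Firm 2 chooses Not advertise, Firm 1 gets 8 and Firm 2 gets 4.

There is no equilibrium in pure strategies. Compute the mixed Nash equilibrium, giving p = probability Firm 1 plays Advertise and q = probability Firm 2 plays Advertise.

p = 1/4, q = 3/5

Set Firm 2's expected payoff from Advertise equal to that from Not advertise:
  Firm 2's payoff from Advertise: p·3 + (1−p)·5 = -2p + 5
  Firm 2's payoff from Not advertise: p·6 + (1−p)·4 = 2p + 4
  -2p + 5 = 2p + 4  ⇒  -4p = -1  ⇒  p = 1/4.
Firm 2's mix must leave Firm 1 indifferent between Advertise and Not advertise.
  Firm 1's expected payoff from Advertise: q·5 + (1−q)·2 = 3q + 2
  Firm 1's expected payoff from Not advertise: q·1 + (1−q)·8 = -7q + 8
  3q + 2 = -7q + 8  ⇒  10q = 6  ⇒  q = 3/5.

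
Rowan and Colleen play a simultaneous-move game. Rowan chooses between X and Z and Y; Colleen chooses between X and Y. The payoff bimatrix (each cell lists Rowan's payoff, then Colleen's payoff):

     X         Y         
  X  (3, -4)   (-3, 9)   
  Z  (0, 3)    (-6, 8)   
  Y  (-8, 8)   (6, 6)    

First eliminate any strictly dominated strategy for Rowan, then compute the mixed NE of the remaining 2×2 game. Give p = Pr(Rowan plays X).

p = 2/15

Rowan's strategy Z is strictly dominated by X: 3 > 0 and -3 > -6. Eliminate Z.
Colleen's indifference between X and Y determines Rowan's mixing probability p:
  Colleen's expected payoff from X: p·(-4) + (1−p)·8 = -12p + 8
  Colleen's expected payoff from Y: p·9 + (1−p)·6 = 3p + 6
  -12p + 8 = 3p + 6  ⇒  -15p = -2  ⇒  p = 2/15.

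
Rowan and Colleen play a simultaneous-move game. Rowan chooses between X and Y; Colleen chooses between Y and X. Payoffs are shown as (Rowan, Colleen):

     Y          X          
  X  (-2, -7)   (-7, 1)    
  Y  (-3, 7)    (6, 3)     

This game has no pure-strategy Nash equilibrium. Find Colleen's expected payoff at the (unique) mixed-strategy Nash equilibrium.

For Colleen to be willing to mix, Colleen must be indifferent between Y and X, which pins down Rowan's mix.
  Colleen's expected payoff from Y: p·(-7) + (1−p)·7 = -14p + 7
  Colleen's expected payoff from X: p·1 + (1−p)·3 = -2p + 3
  -14p + 7 = -2p + 3  ⇒  -12p = -4  ⇒  p = 1/3.
At equilibrium Colleen is indifferent across columns, so Colleen's payoff equals the payoff from Y: (1/3)·(-7) + (2/3)·7 = 7/3.

7/3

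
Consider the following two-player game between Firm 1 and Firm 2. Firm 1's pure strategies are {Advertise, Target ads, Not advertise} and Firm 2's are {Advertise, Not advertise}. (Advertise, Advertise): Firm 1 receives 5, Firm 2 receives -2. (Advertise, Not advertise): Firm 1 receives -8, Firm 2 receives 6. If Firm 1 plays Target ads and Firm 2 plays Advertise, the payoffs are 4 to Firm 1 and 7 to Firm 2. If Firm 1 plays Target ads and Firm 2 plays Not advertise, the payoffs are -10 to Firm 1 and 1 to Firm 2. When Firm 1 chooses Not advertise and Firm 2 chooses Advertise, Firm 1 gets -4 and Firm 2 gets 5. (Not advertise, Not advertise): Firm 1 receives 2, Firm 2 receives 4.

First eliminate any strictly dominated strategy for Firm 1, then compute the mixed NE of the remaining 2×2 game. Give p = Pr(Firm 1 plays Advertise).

Firm 1's strategy Target ads is strictly dominated by Advertise: 5 > 4 and -8 > -10. Eliminate Target ads.
Set Firm 2's expected payoff from Advertise equal to that from Not advertise:
  Firm 2's payoff from Advertise: p·(-2) + (1−p)·5 = -7p + 5
  Firm 2's payoff from Not advertise: p·6 + (1−p)·4 = 2p + 4
  -7p + 5 = 2p + 4  ⇒  -9p = -1  ⇒  p = 1/9.

p = 1/9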